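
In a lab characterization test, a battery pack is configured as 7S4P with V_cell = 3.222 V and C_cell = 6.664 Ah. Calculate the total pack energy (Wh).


V_pack = 7 * 3.222 = 22.554 V
C_pack = 4 * 6.664 = 26.656 Ah
E = V_pack * C_pack = 22.554 * 26.656 = 601.2 Wh

601.2 Wh


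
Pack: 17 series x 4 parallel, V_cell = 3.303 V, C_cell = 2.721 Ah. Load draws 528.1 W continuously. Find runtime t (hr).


Step 1: E_pack = Ns * V_cell * Np * C_cell = 17 * 3.303 * 4 * 2.721 = 611.15 Wh
Step 2: t = E_pack / P = 611.15 / 528.1 = 1.157 hr

1.157 hr


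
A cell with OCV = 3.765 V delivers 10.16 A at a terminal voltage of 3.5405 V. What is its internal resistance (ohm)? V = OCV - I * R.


R = (OCV - V) / I = (3.765 - 3.5405) / 10.16 = 0.02210 ohm

0.02210 ohm


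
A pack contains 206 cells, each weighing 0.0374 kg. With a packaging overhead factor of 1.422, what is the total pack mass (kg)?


m_pack = n * m_cell * overhead = 206 * 0.0374 * 1.422 = 10.96 kg

10.96 kg


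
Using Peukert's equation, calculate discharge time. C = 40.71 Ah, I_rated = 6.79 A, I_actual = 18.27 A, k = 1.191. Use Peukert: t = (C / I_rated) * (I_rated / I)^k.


Step 1: t_rated = C / I_rated = 40.71 / 6.79 = 5.9956 hr
Step 2: ratio = 6.79 / 18.27 = 0.37165
Step 3: ratio^k = 0.37165^1.191 = 0.30763
Step 4: t = t_rated * ratio^k = 5.9956 * 0.30763 = 1.844 hr

1.844 hr


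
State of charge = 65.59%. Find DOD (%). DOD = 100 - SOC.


DOD = 100 - SOC = 100 - 65.59 = 34.41%

34.41%


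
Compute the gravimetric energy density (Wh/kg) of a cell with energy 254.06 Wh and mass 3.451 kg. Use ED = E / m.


ED = E / m = 254.06 / 3.451 = 73.62 Wh/kg

73.62 Wh/kg


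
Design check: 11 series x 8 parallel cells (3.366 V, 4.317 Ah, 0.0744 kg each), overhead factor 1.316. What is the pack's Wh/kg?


Step 1: V_pack = 11 * 3.366 = 37.026 V
Step 2: C_pack = 8 * 4.317 = 34.536 Ah
Step 3: E_pack = V_pack * C_pack = 37.026 * 34.536 = 1278.7 Wh
Step 4: m_pack = 11 * 8 * 0.0744 * 1.316 = 8.6161 kg
Step 5: ED = E_pack / m_pack = 1278.7 / 8.6161 = 148.4 Wh/kg

148.4 Wh/kg


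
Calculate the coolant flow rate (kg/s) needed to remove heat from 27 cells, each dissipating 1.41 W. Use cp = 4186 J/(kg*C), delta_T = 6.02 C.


Q_total = 27 * 1.41 = 38.07 W
m_dot = Q_total / (cp * dT) = 38.07 / (4186 * 6.02) = 0.001511 kg/s

0.001511 kg/s


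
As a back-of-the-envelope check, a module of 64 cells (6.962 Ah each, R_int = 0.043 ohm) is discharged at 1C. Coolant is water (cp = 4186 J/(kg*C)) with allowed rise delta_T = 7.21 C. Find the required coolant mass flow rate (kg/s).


Step 1: I = 1 * 6.962 = 6.962 A
Step 2: Q_cell = I^2 * R = 6.962^2 * 0.043 = 2.0842 W
Step 3: Q_total = 64 * 2.0842 = 133.39 W
Step 4: m_dot = Q_total / (cp * dT) = 133.39 / (4186 * 7.21) = 0.004420 kg/s

0.004420 kg/s


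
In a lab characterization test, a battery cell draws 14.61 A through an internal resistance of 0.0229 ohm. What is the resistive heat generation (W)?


I^2 = 213.45
Q = 213.45 * 0.0229 = 4.888 W

4.888 W


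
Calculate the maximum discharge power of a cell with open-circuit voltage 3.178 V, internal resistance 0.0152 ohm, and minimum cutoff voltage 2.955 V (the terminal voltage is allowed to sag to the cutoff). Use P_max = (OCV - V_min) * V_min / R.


dV = OCV - V_min = 0.223 V (so I_max = dV / R)
P_max = dV * V_min / R = 0.223 * 2.955 / 0.0152 = 43.35 W

43.35 W


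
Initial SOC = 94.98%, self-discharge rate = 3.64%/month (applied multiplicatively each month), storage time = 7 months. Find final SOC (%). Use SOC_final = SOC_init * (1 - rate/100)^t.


Monthly retention factor = 1 - 3.64/100 = 0.9636
Over 7 months: factor^7 = 0.7714
SOC_final = 94.98 * 0.7714 = 73.27%

73.27%


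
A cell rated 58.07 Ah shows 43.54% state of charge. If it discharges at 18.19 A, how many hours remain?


Step 1: remaining = SOC/100 * C_total = 43.54/100 * 58.07 = 25.284 Ah
Step 2: t = remaining / I = 25.284 / 18.19 = 1.390 hr

1.390 hr


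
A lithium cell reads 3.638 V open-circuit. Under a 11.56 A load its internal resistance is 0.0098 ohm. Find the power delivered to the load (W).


Step 1: V_terminal = OCV - I*R = 3.638 - 11.56 * 0.0098 = 3.5247 V
Step 2: P_out = V_terminal * I = 3.5247 * 11.56 = 40.75 W

40.75 W


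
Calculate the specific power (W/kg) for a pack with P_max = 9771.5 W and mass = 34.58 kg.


SP = P / m = 9771.5 / 34.58 = 282.6 W/kg

282.6 W/kg


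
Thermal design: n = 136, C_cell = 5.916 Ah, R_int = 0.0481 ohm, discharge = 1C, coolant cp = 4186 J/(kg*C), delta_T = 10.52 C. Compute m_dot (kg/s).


Step 1: I = 1 * 5.916 = 5.916 A
Step 2: Q_cell = I^2 * R = 5.916^2 * 0.0481 = 1.6835 W
Step 3: Q_total = 136 * 1.6835 = 228.96 W
Step 4: m_dot = Q_total / (cp * dT) = 228.96 / (4186 * 10.52) = 0.005199 kg/s

0.005199 kg/s


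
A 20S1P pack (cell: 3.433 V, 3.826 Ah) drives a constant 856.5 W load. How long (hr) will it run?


Step 1: E_pack = Ns * V_cell * Np * C_cell = 20 * 3.433 * 1 * 3.826 = 262.69 Wh
Step 2: t = E_pack / P = 262.69 / 856.5 = 0.3067 hr

0.3067 hr


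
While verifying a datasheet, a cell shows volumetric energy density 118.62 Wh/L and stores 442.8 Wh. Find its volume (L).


V = E / ED = 442.8 / 118.62 = 3.733 L

3.733 L


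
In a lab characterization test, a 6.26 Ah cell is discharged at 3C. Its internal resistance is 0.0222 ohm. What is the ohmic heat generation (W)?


Step 1: I = C_rate * capacity = 3 * 6.26 = 18.78 A
Step 2: Q = I^2 * R = 18.78^2 * 0.0222 = 352.69 * 0.0222 = 7.830 W

7.830 W


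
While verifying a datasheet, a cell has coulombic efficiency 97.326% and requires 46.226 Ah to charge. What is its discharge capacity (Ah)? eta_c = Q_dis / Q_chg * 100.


Q_dis = eta/100 * Q_chg = 97.326/100 * 46.226 = 44.99 Ah

44.99 Ah


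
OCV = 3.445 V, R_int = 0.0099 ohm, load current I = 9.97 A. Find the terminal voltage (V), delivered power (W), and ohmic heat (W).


Step 1: V_terminal = OCV - I*R = 3.445 - 9.97 * 0.0099 = 3.3463 V
Step 2: P_out = V_terminal * I = 3.3463 * 9.97 = 33.36 W
Step 3: Q = I^2 * R = 9.97^2 * 0.0099 = 0.9841 W

V=3.3463 V, P=33.36 W, Q=0.9841 W


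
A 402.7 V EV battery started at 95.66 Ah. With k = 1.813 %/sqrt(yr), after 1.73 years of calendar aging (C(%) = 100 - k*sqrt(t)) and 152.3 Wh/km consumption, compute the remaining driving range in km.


Step 1: capacity retention = 100 - 1.813 * sqrt(1.73) = 100 - 1.813 * 1.3153 = 97.615%
Step 2: C_now = 95.66 * 97.615/100 = 93.379 Ah
Step 3: E_pack = V * C_now = 402.7 * 93.379 = 37604 Wh
Step 4: range = E_pack / consumption = 37604 / 152.3 = 246.9 km

246.9 km


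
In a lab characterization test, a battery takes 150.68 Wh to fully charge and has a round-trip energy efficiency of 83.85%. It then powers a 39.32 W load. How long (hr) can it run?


Step 1: E_discharge = eta/100 * E_charge = 83.85/100 * 150.68 = 126.35 Wh
Step 2: t = E_discharge / P = 126.35 / 39.32 = 3.213 hr

3.213 hr


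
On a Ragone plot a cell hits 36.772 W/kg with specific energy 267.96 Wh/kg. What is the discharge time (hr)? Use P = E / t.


t = E / P = 267.96 / 36.772 = 7.287 hr

7.287 hr


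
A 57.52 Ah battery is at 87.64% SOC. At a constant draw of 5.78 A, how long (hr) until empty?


Step 1: remaining = SOC/100 * C_total = 87.64/100 * 57.52 = 50.411 Ah
Step 2: t = remaining / I = 50.411 / 5.78 = 8.722 hr

8.722 hr


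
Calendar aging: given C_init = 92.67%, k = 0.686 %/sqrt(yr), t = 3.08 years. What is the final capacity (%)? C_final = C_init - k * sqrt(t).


Step 1: sqrt(3.08 yr) = 1.755
Step 2: drop = 0.686 * 1.755 = 1.2039
Step 3: C_final = 92.67 - 1.2039 = 91.47%

91.47%


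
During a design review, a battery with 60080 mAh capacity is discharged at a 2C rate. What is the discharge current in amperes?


Convert: capacity = 60080 mAh = 60.08 Ah
At 2C: I = 2 * 60.08 Ah = 120.16 A

120.16 A


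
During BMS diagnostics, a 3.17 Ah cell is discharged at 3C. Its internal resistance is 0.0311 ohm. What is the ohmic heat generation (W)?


Step 1: I = C_rate * capacity = 3 * 3.17 = 9.51 A
Step 2: Q = I^2 * R = 9.51^2 * 0.0311 = 90.44 * 0.0311 = 2.813 W

2.813 W


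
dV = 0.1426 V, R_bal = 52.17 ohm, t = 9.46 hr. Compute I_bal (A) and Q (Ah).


First, Ohm's law: I_bal = 0.1426 V / 52.17 ohm = 0.0027334 A
Then Q = I * t = 0.0027334 A * 9.46 hr = 0.02586 Ah

I=0.0027334 A, Q=0.02586 Ah


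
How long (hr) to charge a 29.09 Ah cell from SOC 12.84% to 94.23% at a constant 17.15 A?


delta_Ah = 29.09 * (94.23 - 12.84) / 100 = 23.676 Ah
t = delta_Ah / I = 23.676 / 17.15 = 1.381 hr

1.381 hr


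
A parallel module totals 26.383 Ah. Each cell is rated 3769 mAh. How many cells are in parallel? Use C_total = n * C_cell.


Convert: C_cell = 3769 mAh = 3.769 Ah
n = C_total / C_cell = 26.383 / 3.769 = 7

7


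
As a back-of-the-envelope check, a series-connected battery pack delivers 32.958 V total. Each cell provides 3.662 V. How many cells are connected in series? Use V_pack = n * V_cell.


Rearranging: n = V_pack / V_cell = 32.958 / 3.662 = 9 cells

9


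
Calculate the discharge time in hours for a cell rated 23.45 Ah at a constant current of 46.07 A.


t = capacity / current = 23.45 / 46.07 = 0.5090 hr

0.5090 hr


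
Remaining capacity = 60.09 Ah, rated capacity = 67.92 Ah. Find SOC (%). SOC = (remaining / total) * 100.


SOC = (remaining / total) * 100 = (60.09 / 67.92) * 100 = 88.47%

88.47%


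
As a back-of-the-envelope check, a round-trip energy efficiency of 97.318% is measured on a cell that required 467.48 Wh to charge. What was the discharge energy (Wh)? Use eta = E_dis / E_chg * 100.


E_dis = eta/100 * E_chg = 97.318/100 * 467.48 = 454.9 Wh

454.9 Wh


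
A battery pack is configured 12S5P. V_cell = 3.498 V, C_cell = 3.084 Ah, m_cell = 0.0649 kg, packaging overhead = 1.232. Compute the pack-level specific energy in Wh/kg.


Step 1: V_pack = 12 * 3.498 = 41.976 V
Step 2: C_pack = 5 * 3.084 = 15.42 Ah
Step 3: E_pack = V_pack * C_pack = 41.976 * 15.42 = 647.27 Wh
Step 4: m_pack = 12 * 5 * 0.0649 * 1.232 = 4.7974 kg
Step 5: ED = E_pack / m_pack = 647.27 / 4.7974 = 134.9 Wh/kg

134.9 Wh/kg


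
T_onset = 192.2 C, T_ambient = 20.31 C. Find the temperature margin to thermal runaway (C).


margin = T_onset - T_ambient = 192.2 - 20.31 = 171.89 C

171.89 C


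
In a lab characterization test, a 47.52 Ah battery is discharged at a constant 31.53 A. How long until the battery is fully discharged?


t = capacity / current = 47.52 / 31.53 = 1.507 hr

1.507 hr


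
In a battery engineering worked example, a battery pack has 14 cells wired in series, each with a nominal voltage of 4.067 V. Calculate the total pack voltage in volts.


With 14 cells in series at 4.067 V each, V_pack = 56.938 V

56.938 V


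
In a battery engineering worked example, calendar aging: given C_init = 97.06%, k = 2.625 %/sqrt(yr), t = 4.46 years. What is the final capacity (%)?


sqrt(t) = sqrt(4.46) = 2.1119
C_final = 97.06 - 2.625 * 2.1119 = 91.52%

91.52%


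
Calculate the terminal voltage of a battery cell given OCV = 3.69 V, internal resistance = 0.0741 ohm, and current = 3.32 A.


IR drop = 3.32 * 0.0741 = 0.24601 V
V = 3.69 - 0.24601 = 3.444 V

3.444 V


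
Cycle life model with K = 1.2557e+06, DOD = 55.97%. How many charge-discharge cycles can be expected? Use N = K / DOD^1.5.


DOD^1.5 = 418.73
N = K / DOD^1.5 = 1.2557e+06 / 418.73 = 2999

2999 cycles


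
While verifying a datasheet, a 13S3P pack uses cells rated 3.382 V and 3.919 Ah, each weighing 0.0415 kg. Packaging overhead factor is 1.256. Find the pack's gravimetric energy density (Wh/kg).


Step 1: V_pack = 13 * 3.382 = 43.966 V
Step 2: C_pack = 3 * 3.919 = 11.757 Ah
Step 3: E_pack = V_pack * C_pack = 43.966 * 11.757 = 516.91 Wh
Step 4: m_pack = 13 * 3 * 0.0415 * 1.256 = 2.0328 kg
Step 5: ED = E_pack / m_pack = 516.91 / 2.0328 = 254.3 Wh/kg

254.3 Wh/kg


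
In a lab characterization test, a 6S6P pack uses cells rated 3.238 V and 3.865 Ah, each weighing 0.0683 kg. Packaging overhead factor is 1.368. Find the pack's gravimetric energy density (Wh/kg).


Step 1: V_pack = 6 * 3.238 = 19.428 V
Step 2: C_pack = 6 * 3.865 = 23.19 Ah
Step 3: E_pack = V_pack * C_pack = 19.428 * 23.19 = 450.54 Wh
Step 4: m_pack = 6 * 6 * 0.0683 * 1.368 = 3.3636 kg
Step 5: ED = E_pack / m_pack = 450.54 / 3.3636 = 133.9 Wh/kg

133.9 Wh/kg


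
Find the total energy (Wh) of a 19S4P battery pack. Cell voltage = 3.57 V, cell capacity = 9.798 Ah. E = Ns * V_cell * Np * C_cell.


E = Ns * Vcell * Np * Ccell = 19 * 3.57 * 4 * 9.798 = 2658 Wh

2658 Wh


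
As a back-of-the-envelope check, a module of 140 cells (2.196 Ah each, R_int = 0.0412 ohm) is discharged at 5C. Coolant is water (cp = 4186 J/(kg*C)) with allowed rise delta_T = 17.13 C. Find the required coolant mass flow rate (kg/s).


Step 1: I = 5 * 2.196 = 10.98 A
Step 2: Q_cell = I^2 * R = 10.98^2 * 0.0412 = 4.9671 W
Step 3: Q_total = 140 * 4.9671 = 695.39 W
Step 4: m_dot = Q_total / (cp * dT) = 695.39 / (4186 * 17.13) = 0.009698 kg/s

0.009698 kg/s


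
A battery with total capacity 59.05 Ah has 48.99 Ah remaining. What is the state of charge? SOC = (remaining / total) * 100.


SOC% = 48.99 / 59.05 * 100 = 82.96%

82.96%


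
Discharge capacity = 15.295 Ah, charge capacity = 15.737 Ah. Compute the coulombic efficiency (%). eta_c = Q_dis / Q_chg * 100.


Coulombic efficiency = 15.295/15.737 * 100% = 97.19%

97.19%


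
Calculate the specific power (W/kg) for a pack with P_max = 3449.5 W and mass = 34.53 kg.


Specific power = 3449.5 W / 34.53 kg = 99.90 W/kg

99.90 W/kg


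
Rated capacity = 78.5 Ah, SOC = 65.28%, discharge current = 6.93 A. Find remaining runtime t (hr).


Step 1: remaining = SOC/100 * C_total = 65.28/100 * 78.5 = 51.245 Ah
Step 2: t = remaining / I = 51.245 / 6.93 = 7.395 hr

7.395 hr


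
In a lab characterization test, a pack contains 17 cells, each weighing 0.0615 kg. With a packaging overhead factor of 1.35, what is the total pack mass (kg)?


m_pack = n * m_cell * overhead = 17 * 0.0615 * 1.35 = 1.411 kg

1.411 kg


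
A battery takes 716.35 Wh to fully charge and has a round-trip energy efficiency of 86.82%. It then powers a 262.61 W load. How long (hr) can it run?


Step 1: E_discharge = eta/100 * E_charge = 86.82/100 * 716.35 = 621.94 Wh
Step 2: t = E_discharge / P = 621.94 / 262.61 = 2.368 hr

2.368 hr


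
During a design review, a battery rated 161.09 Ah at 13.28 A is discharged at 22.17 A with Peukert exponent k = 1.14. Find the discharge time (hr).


t_rated = C / I_rated = 161.09 / 13.28 = 12.13 hr
(I_rated/I)^k = (0.59901)^1.14 = 0.55754
t = t_rated * (I_rated/I)^k = 12.13 * 0.55754 = 6.763 hr

6.763 hr


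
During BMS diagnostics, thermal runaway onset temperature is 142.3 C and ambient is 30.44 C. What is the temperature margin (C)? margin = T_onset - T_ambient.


margin = T_onset - T_ambient = 142.3 - 30.44 = 111.86 C

111.86 C


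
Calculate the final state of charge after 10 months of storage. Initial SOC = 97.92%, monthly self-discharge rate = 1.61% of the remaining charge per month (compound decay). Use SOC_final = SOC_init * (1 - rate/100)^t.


decay = (1 - 1.61/100)^10 = 0.85018
SOC_final = 97.92 * 0.85018 = 83.25%

83.25%


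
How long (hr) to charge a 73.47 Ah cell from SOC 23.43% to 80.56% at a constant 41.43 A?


Step 1: dSOC = 80.56% - 23.43% = 57.13%
Step 2: delta_Ah = 73.47 * 57.13 / 100 = 41.973 Ah
Step 3: t = 41.973 / 41.43 = 1.013 hr

1.013 hr


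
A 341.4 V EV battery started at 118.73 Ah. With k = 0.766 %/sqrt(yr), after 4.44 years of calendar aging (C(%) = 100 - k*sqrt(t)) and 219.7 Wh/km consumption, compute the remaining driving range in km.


Step 1: capacity retention = 100 - 0.766 * sqrt(4.44) = 100 - 0.766 * 2.1071 = 98.386%
Step 2: C_now = 118.73 * 98.386/100 = 116.81 Ah
Step 3: E_pack = V * C_now = 341.4 * 116.81 = 39879 Wh
Step 4: range = E_pack / consumption = 39879 / 219.7 = 181.5 km

181.5 km


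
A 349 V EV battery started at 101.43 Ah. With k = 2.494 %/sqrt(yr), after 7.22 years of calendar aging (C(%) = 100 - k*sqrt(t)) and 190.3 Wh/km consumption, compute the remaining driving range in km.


Step 1: capacity retention = 100 - 2.494 * sqrt(7.22) = 100 - 2.494 * 2.687 = 93.299%
Step 2: C_now = 101.43 * 93.299/100 = 94.633 Ah
Step 3: E_pack = V * C_now = 349 * 94.633 = 33027 Wh
Step 4: range = E_pack / consumption = 33027 / 190.3 = 173.6 km

173.6 km


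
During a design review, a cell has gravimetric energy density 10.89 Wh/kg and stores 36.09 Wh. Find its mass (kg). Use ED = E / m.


m = E / ED = 36.09 / 10.89 = 3.314 kg

3.314 kg


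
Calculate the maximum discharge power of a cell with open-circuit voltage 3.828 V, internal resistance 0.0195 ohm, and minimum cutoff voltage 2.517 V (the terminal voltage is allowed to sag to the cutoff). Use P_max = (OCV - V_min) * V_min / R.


P_max = (OCV - V_min) * V_min / R = (3.828 - 2.517) * 2.517 / 0.0195 = 1.311 * 2.517 / 0.0195 = 169.2 W

169.2 W


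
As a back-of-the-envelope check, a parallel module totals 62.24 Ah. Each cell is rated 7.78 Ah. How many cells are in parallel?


n = C_total / C_cell = 62.24 / 7.78 = 8

8


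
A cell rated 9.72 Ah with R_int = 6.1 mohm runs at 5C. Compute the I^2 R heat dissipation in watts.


Convert: R = 6.1 mohm = 0.0061 ohm
Step 1: I = C_rate * capacity = 5 * 9.72 = 48.6 A
Step 2: Q = I^2 * R = 48.6^2 * 0.0061 = 2362 * 0.0061 = 14.41 W

14.41 W


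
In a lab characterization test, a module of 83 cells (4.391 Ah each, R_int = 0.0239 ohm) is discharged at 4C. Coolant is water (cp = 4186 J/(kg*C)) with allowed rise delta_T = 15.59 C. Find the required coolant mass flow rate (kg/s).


Step 1: I = 4 * 4.391 = 17.564 A
Step 2: Q_cell = I^2 * R = 17.564^2 * 0.0239 = 7.373 W
Step 3: Q_total = 83 * 7.373 = 611.96 W
Step 4: m_dot = Q_total / (cp * dT) = 611.96 / (4186 * 15.59) = 0.009377 kg/s

0.009377 kg/s


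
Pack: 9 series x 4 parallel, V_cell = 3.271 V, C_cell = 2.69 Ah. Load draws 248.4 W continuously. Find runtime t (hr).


Step 1: E_pack = Ns * V_cell * Np * C_cell = 9 * 3.271 * 4 * 2.69 = 316.76 Wh
Step 2: t = E_pack / P = 316.76 / 248.4 = 1.275 hr

1.275 hr


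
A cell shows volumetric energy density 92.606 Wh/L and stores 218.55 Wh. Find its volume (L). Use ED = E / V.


V = E / ED = 218.55 / 92.606 = 2.360 L

2.360 L


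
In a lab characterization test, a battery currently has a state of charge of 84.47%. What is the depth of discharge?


DOD = 100 - SOC = 100 - 84.47 = 15.53%

15.53%


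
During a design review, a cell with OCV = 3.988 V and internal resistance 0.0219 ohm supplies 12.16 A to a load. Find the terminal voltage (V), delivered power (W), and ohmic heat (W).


Step 1: V_terminal = OCV - I*R = 3.988 - 12.16 * 0.0219 = 3.7217 V
Step 2: P_out = V_terminal * I = 3.7217 * 12.16 = 45.26 W
Step 3: Q = I^2 * R = 12.16^2 * 0.0219 = 3.238 W

V=3.7217 V, P=45.26 W, Q=3.238 W


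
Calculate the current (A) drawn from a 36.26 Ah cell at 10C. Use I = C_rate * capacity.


At 10C: I = 10 * 36.26 Ah = 362.6 A

362.6 A


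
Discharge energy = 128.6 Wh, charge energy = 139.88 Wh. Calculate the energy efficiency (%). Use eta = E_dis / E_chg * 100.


Round-trip efficiency = 128.6/139.88 * 100% = 91.94%

91.94%


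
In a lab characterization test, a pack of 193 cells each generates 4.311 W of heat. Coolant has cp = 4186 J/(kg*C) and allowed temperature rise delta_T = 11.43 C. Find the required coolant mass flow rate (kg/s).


Q_total = 193 * 4.311 = 832.02 W
m_dot = Q_total / (cp * dT) = 832.02 / (4186 * 11.43) = 0.01739 kg/s

0.01739 kg/s


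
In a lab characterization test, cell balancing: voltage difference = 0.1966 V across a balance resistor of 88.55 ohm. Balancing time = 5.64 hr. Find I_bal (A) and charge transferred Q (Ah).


First, Ohm's law: I_bal = 0.1966 V / 88.55 ohm = 0.0022202 A
Then Q = I * t = 0.0022202 A * 5.64 hr = 0.01252 Ah

I=0.0022202 A, Q=0.01252 Ah


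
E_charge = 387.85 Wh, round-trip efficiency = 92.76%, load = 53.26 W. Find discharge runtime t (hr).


Step 1: E_discharge = eta/100 * E_charge = 92.76/100 * 387.85 = 359.77 Wh
Step 2: t = E_discharge / P = 359.77 / 53.26 = 6.755 hr

6.755 hr


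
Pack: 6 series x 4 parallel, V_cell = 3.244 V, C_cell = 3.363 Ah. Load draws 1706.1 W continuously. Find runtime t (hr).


Step 1: E_pack = Ns * V_cell * Np * C_cell = 6 * 3.244 * 4 * 3.363 = 261.83 Wh
Step 2: t = E_pack / P = 261.83 / 1706.1 = 0.1535 hr

0.1535 hr


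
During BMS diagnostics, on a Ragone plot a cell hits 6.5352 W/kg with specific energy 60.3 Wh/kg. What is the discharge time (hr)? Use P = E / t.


t = E / P = 60.3 / 6.5352 = 9.227 hr

9.227 hr


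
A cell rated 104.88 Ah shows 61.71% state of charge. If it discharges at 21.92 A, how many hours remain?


Step 1: remaining = SOC/100 * C_total = 61.71/100 * 104.88 = 64.721 Ah
Step 2: t = remaining / I = 64.721 / 21.92 = 2.953 hr

2.953 hr


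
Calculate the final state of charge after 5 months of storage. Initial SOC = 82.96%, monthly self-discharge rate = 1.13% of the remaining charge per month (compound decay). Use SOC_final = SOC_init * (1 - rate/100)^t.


decay = (1 - 1.13/100)^5 = 0.94476
SOC_final = 82.96 * 0.94476 = 78.38%

78.38%


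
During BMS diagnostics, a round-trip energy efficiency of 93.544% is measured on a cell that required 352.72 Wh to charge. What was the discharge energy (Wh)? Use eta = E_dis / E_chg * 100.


E_dis = eta/100 * E_chg = 93.544/100 * 352.72 = 329.9 Wh

329.9 Wh


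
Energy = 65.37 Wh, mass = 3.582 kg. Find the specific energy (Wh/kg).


Specific energy = 65.37 Wh / 3.582 kg = 18.25 Wh/kg

18.25 Wh/kg


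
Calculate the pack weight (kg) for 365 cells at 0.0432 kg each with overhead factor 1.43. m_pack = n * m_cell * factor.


Cell mass sum = 365 * 0.0432 = 15.768 kg
With overhead 1.43: m_pack = 15.768 * 1.43 = 22.55 kg

22.55 kg


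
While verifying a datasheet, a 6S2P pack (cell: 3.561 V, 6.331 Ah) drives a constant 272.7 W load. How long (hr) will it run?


Step 1: E_pack = Ns * V_cell * Np * C_cell = 6 * 3.561 * 2 * 6.331 = 270.54 Wh
Step 2: t = E_pack / P = 270.54 / 272.7 = 0.9921 hr

0.9921 hr


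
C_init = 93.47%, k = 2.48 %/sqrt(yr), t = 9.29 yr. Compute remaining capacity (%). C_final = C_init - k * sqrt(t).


Step 1: sqrt(9.29 yr) = 3.048
Step 2: drop = 2.48 * 3.048 = 7.559
Step 3: C_final = 93.47 - 7.559 = 85.91%

85.91%


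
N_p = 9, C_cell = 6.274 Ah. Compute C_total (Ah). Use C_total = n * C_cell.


C_total = 9 * 6.274 = 56.466 Ah

56.466 Ah


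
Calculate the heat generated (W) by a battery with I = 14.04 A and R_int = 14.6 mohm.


Convert: R = 14.6 mohm = 0.0146 ohm
I^2 = 197.12
Q = 197.12 * 0.0146 = 2.878 W

2.878 W


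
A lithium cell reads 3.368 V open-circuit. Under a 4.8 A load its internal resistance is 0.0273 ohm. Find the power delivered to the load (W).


Step 1: V_terminal = OCV - I*R = 3.368 - 4.8 * 0.0273 = 3.237 V
Step 2: P_out = V_terminal * I = 3.237 * 4.8 = 15.54 W

15.54 W


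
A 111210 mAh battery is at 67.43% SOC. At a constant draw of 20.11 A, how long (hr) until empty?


Convert: C_total = 111210 mAh = 111.21 Ah
Step 1: remaining = SOC/100 * C_total = 67.43/100 * 111.21 = 74.989 Ah
Step 2: t = remaining / I = 74.989 / 20.11 = 3.729 hr

3.729 hr


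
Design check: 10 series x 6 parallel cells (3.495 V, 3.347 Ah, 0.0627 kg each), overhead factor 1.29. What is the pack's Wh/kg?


Step 1: V_pack = 10 * 3.495 = 34.95 V
Step 2: C_pack = 6 * 3.347 = 20.082 Ah
Step 3: E_pack = V_pack * C_pack = 34.95 * 20.082 = 701.87 Wh
Step 4: m_pack = 10 * 6 * 0.0627 * 1.29 = 4.853 kg
Step 5: ED = E_pack / m_pack = 701.87 / 4.853 = 144.6 Wh/kg

144.6 Wh/kg


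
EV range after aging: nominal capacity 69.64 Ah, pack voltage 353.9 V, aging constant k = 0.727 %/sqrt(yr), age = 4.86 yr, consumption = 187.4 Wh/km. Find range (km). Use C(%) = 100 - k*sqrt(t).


Step 1: capacity retention = 100 - 0.727 * sqrt(4.86) = 100 - 0.727 * 2.2045 = 98.397%
Step 2: C_now = 69.64 * 98.397/100 = 68.524 Ah
Step 3: E_pack = V * C_now = 353.9 * 68.524 = 24251 Wh
Step 4: range = E_pack / consumption = 24251 / 187.4 = 129.4 km

129.4 km


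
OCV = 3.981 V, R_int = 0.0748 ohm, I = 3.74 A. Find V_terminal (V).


V = OCV - I*R = 3.981 - 3.74 * 0.0748 = 3.701 V

3.701 V


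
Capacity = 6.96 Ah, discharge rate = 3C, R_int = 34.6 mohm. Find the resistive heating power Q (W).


Convert: R = 34.6 mohm = 0.0346 ohm
Step 1: I = C_rate * capacity = 3 * 6.96 = 20.88 A
Step 2: Q = I^2 * R = 20.88^2 * 0.0346 = 435.97 * 0.0346 = 15.08 W

15.08 W


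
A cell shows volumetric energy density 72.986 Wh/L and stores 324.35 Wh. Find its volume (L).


V = E / ED = 324.35 / 72.986 = 4.444 L

4.444 L


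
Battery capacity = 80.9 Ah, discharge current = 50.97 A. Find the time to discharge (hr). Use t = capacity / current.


Runtime = 80.9 Ah / 50.97 A = 1.587 hr

1.587 hr


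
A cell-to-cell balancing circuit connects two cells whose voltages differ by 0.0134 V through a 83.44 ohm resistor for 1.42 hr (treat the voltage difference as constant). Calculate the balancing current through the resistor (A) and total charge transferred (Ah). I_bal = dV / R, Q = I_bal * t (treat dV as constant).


I_bal = dV / R = 0.0134 / 83.44 = 1.6059e-04 A
Q = I_bal * t = 1.6059e-04 * 1.42 = 2.280e-04 Ah

I=1.6059e-04 A, Q=2.280e-04 Ah


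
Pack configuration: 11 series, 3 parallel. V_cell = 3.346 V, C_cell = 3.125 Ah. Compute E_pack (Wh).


E = Ns * Vcell * Np * Ccell = 11 * 3.346 * 3 * 3.125 = 345.1 Wh

345.1 Wh


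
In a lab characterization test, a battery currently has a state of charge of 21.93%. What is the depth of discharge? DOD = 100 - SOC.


Complement of SOC: DOD = 100% - 21.93% = 78.07%

78.07%


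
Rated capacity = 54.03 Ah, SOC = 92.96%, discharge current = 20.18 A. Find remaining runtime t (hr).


Step 1: remaining = SOC/100 * C_total = 92.96/100 * 54.03 = 50.226 Ah
Step 2: t = remaining / I = 50.226 / 20.18 = 2.489 hr

2.489 hr


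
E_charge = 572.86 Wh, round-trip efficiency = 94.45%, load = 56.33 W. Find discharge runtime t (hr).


Step 1: E_discharge = eta/100 * E_charge = 94.45/100 * 572.86 = 541.07 Wh
Step 2: t = E_discharge / P = 541.07 / 56.33 = 9.605 hr

9.605 hr


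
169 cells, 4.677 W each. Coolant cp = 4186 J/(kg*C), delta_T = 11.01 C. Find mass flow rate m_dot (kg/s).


Step 1: Total heat Q = 169 * 4.677 W = 790.41 W
Step 2: denom = cp * dT = 4186 * 11.01 = 46088
Step 3: m_dot = 790.41 / 46088 = 0.01715 kg/s

0.01715 kg/s


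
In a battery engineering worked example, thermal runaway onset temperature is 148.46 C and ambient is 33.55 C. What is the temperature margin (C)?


margin = T_onset - T_ambient = 148.46 - 33.55 = 114.91 C

114.91 C


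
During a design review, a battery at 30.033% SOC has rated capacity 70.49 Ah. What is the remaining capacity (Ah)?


remaining = SOC / 100 * total = 30.033 / 100 * 70.49 = 21.17 Ah

21.17 Ah


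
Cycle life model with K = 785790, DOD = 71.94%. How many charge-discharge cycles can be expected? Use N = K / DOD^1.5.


Step 1: DOD^1.5 = 71.94^1.5 = 610.18
Step 2: N = 785790 / 610.18 = 1288 cycles

1288 cycles


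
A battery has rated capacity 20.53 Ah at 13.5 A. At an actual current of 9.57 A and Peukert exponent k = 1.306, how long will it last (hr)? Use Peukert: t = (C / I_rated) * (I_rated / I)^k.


Step 1: t_rated = C / I_rated = 20.53 / 13.5 = 1.5207 hr
Step 2: ratio = 13.5 / 9.57 = 1.4107
Step 3: ratio^k = 1.4107^1.306 = 1.5673
Step 4: t = t_rated * ratio^k = 1.5207 * 1.5673 = 2.383 hr

2.383 hr


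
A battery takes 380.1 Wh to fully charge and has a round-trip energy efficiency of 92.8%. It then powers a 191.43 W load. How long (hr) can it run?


Step 1: E_discharge = eta/100 * E_charge = 92.8/100 * 380.1 = 352.73 Wh
Step 2: t = E_discharge / P = 352.73 / 191.43 = 1.843 hr

1.843 hr


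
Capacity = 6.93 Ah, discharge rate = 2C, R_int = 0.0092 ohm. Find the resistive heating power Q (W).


Step 1: I = C_rate * capacity = 2 * 6.93 = 13.86 A
Step 2: Q = I^2 * R = 13.86^2 * 0.0092 = 192.1 * 0.0092 = 1.767 W

1.767 W


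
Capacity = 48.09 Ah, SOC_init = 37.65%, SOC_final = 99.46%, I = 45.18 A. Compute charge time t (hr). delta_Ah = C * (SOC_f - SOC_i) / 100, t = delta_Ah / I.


Step 1: dSOC = 99.46% - 37.65% = 61.81%
Step 2: delta_Ah = 48.09 * 61.81 / 100 = 29.724 Ah
Step 3: t = 29.724 / 45.18 = 0.6579 hr

0.6579 hr


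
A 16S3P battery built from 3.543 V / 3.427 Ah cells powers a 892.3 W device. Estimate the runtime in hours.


Step 1: E_pack = Ns * V_cell * Np * C_cell = 16 * 3.543 * 3 * 3.427 = 582.81 Wh
Step 2: t = E_pack / P = 582.81 / 892.3 = 0.6532 hr

0.6532 hr


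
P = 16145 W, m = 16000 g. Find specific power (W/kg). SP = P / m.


Convert: m = 16000 g = 16 kg
SP = P / m = 16145 / 16 = 1009 W/kg

1009 W/kg


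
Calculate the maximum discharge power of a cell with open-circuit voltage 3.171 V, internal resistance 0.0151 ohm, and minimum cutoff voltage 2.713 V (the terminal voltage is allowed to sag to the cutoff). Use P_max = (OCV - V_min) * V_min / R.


dV = OCV - V_min = 0.458 V (so I_max = dV / R)
P_max = dV * V_min / R = 0.458 * 2.713 / 0.0151 = 82.29 W

82.29 W


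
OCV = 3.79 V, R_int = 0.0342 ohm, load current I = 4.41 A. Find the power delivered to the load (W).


Step 1: V_terminal = OCV - I*R = 3.79 - 4.41 * 0.0342 = 3.6392 V
Step 2: P_out = V_terminal * I = 3.6392 * 4.41 = 16.05 W

16.05 W


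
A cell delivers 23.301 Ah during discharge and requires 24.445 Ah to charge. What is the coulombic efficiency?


Coulombic efficiency = 23.301/24.445 * 100% = 95.32%

95.32%


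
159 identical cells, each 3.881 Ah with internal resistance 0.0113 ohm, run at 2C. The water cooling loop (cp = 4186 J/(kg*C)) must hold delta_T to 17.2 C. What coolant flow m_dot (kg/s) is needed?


Step 1: I = 2 * 3.881 = 7.762 A
Step 2: Q_cell = I^2 * R = 7.762^2 * 0.0113 = 0.68081 W
Step 3: Q_total = 159 * 0.68081 = 108.25 W
Step 4: m_dot = Q_total / (cp * dT) = 108.25 / (4186 * 17.2) = 0.001503 kg/s

0.001503 kg/s


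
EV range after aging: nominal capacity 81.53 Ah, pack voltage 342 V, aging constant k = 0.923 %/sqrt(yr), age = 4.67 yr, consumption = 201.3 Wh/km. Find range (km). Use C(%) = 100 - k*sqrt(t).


Step 1: capacity retention = 100 - 0.923 * sqrt(4.67) = 100 - 0.923 * 2.161 = 98.005%
Step 2: C_now = 81.53 * 98.005/100 = 79.903 Ah
Step 3: E_pack = V * C_now = 342 * 79.903 = 27327 Wh
Step 4: range = E_pack / consumption = 27327 / 201.3 = 135.8 km

135.8 km


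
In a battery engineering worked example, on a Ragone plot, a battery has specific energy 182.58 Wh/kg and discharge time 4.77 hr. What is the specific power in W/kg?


Specific power = 182.58 Wh/kg / 4.77 hr = 38.28 W/kg

38.28 W/kg


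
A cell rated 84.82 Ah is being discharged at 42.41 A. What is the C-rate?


C_rate = I / capacity = 42.41 / 84.82 = 0.5C

0.5C


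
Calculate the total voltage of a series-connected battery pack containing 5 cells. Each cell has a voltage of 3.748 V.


V_pack = n * V_cell = 5 * 3.748 = 18.74 V

18.74 V


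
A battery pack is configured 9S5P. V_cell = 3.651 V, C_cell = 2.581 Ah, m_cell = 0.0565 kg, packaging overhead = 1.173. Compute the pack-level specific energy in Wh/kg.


Step 1: V_pack = 9 * 3.651 = 32.859 V
Step 2: C_pack = 5 * 2.581 = 12.905 Ah
Step 3: E_pack = V_pack * C_pack = 32.859 * 12.905 = 424.05 Wh
Step 4: m_pack = 9 * 5 * 0.0565 * 1.173 = 2.9824 kg
Step 5: ED = E_pack / m_pack = 424.05 / 2.9824 = 142.2 Wh/kg

142.2 Wh/kg


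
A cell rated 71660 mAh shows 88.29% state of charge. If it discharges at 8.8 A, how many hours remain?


Convert: C_total = 71660 mAh = 71.66 Ah
Step 1: remaining = SOC/100 * C_total = 88.29/100 * 71.66 = 63.269 Ah
Step 2: t = remaining / I = 63.269 / 8.8 = 7.190 hr

7.190 hr


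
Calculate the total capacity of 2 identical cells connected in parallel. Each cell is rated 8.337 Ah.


Parallel capacities add: 2 * 8.337 Ah = 16.674 Ah

16.674 Ah


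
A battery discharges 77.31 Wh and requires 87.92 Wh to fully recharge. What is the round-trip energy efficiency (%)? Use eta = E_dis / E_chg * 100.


eta_e = E_dis / E_chg * 100 = 77.31 / 87.92 * 100 = 87.93%

87.93%


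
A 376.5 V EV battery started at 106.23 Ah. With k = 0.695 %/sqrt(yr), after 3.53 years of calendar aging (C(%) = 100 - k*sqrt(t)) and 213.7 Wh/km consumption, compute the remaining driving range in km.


Step 1: capacity retention = 100 - 0.695 * sqrt(3.53) = 100 - 0.695 * 1.8788 = 98.694%
Step 2: C_now = 106.23 * 98.694/100 = 104.84 Ah
Step 3: E_pack = V * C_now = 376.5 * 104.84 = 39472 Wh
Step 4: range = E_pack / consumption = 39472 / 213.7 = 184.7 km

184.7 km


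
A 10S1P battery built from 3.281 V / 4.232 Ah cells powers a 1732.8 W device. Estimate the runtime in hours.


Step 1: E_pack = Ns * V_cell * Np * C_cell = 10 * 3.281 * 1 * 4.232 = 138.85 Wh
Step 2: t = E_pack / P = 138.85 / 1732.8 = 0.08013 hr

0.08013 hr


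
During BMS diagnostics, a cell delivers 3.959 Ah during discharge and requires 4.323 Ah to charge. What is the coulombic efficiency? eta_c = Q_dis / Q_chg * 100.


Coulombic efficiency = 3.959/4.323 * 100% = 91.58%

91.58%


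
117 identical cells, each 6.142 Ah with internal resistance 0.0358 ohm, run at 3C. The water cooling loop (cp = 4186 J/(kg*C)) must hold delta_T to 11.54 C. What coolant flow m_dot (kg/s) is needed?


Step 1: I = 3 * 6.142 = 18.426 A
Step 2: Q_cell = I^2 * R = 18.426^2 * 0.0358 = 12.155 W
Step 3: Q_total = 117 * 12.155 = 1422.1 W
Step 4: m_dot = Q_total / (cp * dT) = 1422.1 / (4186 * 11.54) = 0.02944 kg/s

0.02944 kg/s


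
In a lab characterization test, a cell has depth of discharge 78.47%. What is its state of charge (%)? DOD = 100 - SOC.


SOC = 100 - DOD = 100 - 78.47 = 21.53%

21.53%


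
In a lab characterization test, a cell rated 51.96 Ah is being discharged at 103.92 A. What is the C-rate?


Rearranging: C_rate = 103.92 / 51.96 = 2C

2C


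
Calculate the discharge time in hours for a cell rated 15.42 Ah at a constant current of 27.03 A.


t = capacity / current = 15.42 / 27.03 = 0.5705 hr

0.5705 hr


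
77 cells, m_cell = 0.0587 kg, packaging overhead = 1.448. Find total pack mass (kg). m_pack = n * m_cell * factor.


Cell mass sum = 77 * 0.0587 = 4.5199 kg
With overhead 1.448: m_pack = 4.5199 * 1.448 = 6.545 kg

6.545 kg


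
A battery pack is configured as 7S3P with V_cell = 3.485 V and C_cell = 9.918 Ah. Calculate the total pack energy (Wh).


V_pack = 7 * 3.485 = 24.395 V
C_pack = 3 * 9.918 = 29.754 Ah
E = V_pack * C_pack = 24.395 * 29.754 = 725.8 Wh

725.8 Wh


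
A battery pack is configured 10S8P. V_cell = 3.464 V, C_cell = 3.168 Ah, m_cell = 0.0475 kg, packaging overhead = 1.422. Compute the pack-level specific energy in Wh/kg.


Step 1: V_pack = 10 * 3.464 = 34.64 V
Step 2: C_pack = 8 * 3.168 = 25.344 Ah
Step 3: E_pack = V_pack * C_pack = 34.64 * 25.344 = 877.92 Wh
Step 4: m_pack = 10 * 8 * 0.0475 * 1.422 = 5.4036 kg
Step 5: ED = E_pack / m_pack = 877.92 / 5.4036 = 162.5 Wh/kg

162.5 Wh/kg


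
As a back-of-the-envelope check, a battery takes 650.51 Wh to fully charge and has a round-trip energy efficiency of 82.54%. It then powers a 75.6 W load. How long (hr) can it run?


Step 1: E_discharge = eta/100 * E_charge = 82.54/100 * 650.51 = 536.93 Wh
Step 2: t = E_discharge / P = 536.93 / 75.6 = 7.102 hr

7.102 hr


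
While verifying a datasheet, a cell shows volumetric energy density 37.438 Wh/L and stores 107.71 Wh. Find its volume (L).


V = E / ED = 107.71 / 37.438 = 2.877 L

2.877 L


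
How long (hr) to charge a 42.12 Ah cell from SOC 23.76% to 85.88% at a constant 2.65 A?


Step 1: dSOC = 85.88% - 23.76% = 62.12%
Step 2: delta_Ah = 42.12 * 62.12 / 100 = 26.165 Ah
Step 3: t = 26.165 / 2.65 = 9.874 hr

9.874 hr


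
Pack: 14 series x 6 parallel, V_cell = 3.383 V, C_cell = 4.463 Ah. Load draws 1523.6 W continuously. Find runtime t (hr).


Step 1: E_pack = Ns * V_cell * Np * C_cell = 14 * 3.383 * 6 * 4.463 = 1268.3 Wh
Step 2: t = E_pack / P = 1268.3 / 1523.6 = 0.8324 hr

0.8324 hr


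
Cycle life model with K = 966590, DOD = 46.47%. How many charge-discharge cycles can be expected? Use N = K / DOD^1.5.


Step 1: DOD^1.5 = 46.47^1.5 = 316.78
Step 2: N = 966590 / 316.78 = 3051 cycles

3051 cycles


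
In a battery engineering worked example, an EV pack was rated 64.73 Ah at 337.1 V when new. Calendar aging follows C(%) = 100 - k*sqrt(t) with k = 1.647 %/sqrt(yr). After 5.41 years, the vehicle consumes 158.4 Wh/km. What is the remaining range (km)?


Step 1: capacity retention = 100 - 1.647 * sqrt(5.41) = 100 - 1.647 * 2.3259 = 96.169%
Step 2: C_now = 64.73 * 96.169/100 = 62.25 Ah
Step 3: E_pack = V * C_now = 337.1 * 62.25 = 20984 Wh
Step 4: range = E_pack / consumption = 20984 / 158.4 = 132.5 km

132.5 km


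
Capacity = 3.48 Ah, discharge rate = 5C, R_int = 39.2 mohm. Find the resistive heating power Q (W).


Convert: R = 39.2 mohm = 0.0392 ohm
Step 1: I = C_rate * capacity = 5 * 3.48 = 17.4 A
Step 2: Q = I^2 * R = 17.4^2 * 0.0392 = 302.76 * 0.0392 = 11.87 W

11.87 W


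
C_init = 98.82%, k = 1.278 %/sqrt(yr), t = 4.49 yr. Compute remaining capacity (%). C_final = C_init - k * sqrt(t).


sqrt(t) = sqrt(4.49) = 2.119
C_final = 98.82 - 1.278 * 2.119 = 96.11%

96.11%


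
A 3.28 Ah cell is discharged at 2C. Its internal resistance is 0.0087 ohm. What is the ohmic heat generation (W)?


Step 1: I = C_rate * capacity = 2 * 3.28 = 6.56 A
Step 2: Q = I^2 * R = 6.56^2 * 0.0087 = 43.034 * 0.0087 = 0.3744 W

0.3744 W


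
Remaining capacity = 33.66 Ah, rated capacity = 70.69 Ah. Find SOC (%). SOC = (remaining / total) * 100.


SOC% = 33.66 / 70.69 * 100 = 47.62%

47.62%


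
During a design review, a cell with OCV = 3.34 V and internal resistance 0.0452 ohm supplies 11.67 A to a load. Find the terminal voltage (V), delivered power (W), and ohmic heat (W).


Step 1: V_terminal = OCV - I*R = 3.34 - 11.67 * 0.0452 = 2.8125 V
Step 2: P_out = V_terminal * I = 2.8125 * 11.67 = 32.82 W
Step 3: Q = I^2 * R = 11.67^2 * 0.0452 = 6.156 W

V=2.8125 V, P=32.82 W, Q=6.156 W


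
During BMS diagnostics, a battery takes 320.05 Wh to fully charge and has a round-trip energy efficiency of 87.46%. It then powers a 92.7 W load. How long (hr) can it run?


Step 1: E_discharge = eta/100 * E_charge = 87.46/100 * 320.05 = 279.92 Wh
Step 2: t = E_discharge / P = 279.92 / 92.7 = 3.020 hr

3.020 hr


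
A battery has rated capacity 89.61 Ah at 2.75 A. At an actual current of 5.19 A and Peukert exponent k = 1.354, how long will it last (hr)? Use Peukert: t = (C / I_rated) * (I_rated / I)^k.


t_rated = C / I_rated = 89.61 / 2.75 = 32.585 hr
(I_rated/I)^k = (0.52987)^1.354 = 0.42318
t = t_rated * (I_rated/I)^k = 32.585 * 0.42318 = 13.79 hr

13.79 hr


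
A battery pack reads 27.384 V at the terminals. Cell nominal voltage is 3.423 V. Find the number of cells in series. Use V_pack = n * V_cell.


n = V_pack / V_cell = 27.384 / 3.423 = 8

8


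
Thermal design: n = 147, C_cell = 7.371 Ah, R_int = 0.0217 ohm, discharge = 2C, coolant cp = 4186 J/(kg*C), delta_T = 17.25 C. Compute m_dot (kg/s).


Step 1: I = 2 * 7.371 = 14.742 A
Step 2: Q_cell = I^2 * R = 14.742^2 * 0.0217 = 4.716 W
Step 3: Q_total = 147 * 4.716 = 693.25 W
Step 4: m_dot = Q_total / (cp * dT) = 693.25 / (4186 * 17.25) = 0.009601 kg/s

0.009601 kg/s


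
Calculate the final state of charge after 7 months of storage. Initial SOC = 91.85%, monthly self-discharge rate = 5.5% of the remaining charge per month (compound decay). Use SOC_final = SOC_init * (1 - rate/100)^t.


decay = (1 - 5.5/100)^7 = 0.67301
SOC_final = 91.85 * 0.67301 = 61.82%

61.82%


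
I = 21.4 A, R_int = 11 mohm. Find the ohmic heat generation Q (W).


Convert: R = 11 mohm = 0.011 ohm
I^2 = 457.96
Q = 457.96 * 0.011 = 5.038 W

5.038 W
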